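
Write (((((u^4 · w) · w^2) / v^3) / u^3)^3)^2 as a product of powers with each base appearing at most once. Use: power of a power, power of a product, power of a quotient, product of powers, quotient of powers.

(((((u^4 · w) · w^2) / v^3) / u^3)^3)^2
= ((((u^4 · w) · w^2) / v^3) / u^3)^6    [power of a power]
= ((((u^4 · w) · w^2) / v^3)^6) / ((u^3)^6)    [power of a quotient]
= ((((u^4 · w) · w^2)^6) / ((v^3)^6)) / ((u^3)^6)    [power of a quotient]
= ((((u^4 · w)^6) · ((w^2)^6)) / ((v^3)^6)) / ((u^3)^6)    [power of a product]
= (((((u^4)^6) · (w^6)) · ((w^2)^6)) / ((v^3)^6)) / ((u^3)^6)    [power of a product]
= (((u^24 · (w^6)) · ((w^2)^6)) / ((v^3)^6)) / ((u^3)^6)    [power of a power]
= (((u^24 · w^6) · w^12) / ((v^3)^6)) / ((u^3)^6)    [power of a power]
= (((u^24 · w^6) · w^12) / v^18) / ((u^3)^6)    [power of a power]
= (((u^24 · w^6) · w^12) / v^18) / u^18    [power of a power]
= u^6v^(-18)w^18    [quotient of powers; product of powers]

u^6v^(-18)w^18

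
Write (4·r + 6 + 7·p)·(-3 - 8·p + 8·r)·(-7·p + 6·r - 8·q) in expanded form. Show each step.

-666·p·r + 216·r^2 - 288·q·r - 504·p^2·r - 80·p·r^2 - 192·p·q·r + 192·r^3 - 256·q·r^2 + 126·p - 108·r + 144·q + 483·p^2 + 552·p·q + 392·p^3 + 448·p^2·q

(4·r + 6 + 7·p)·(-3 - 8·p + 8·r)·(-7·p + 6·r - 8·q)
= (-12·r - 32·p·r + 32·r^2 - 18 - 48·p + 48·r - 21·p - 56·p^2 + 56·p·r)·(-7·p + 6·r - 8·q)    [distributive law]
= (36·r + 24·p·r + 32·r^2 - 18 - 69·p - 56·p^2)·(-7·p + 6·r - 8·q)    [combine like terms]
= -252·p·r + 216·r^2 - 288·q·r - 168·p^2·r + 144·p·r^2 - 192·p·q·r - 224·p·r^2 + 192·r^3 - 256·q·r^2 + 126·p - 108·r + 144·q + 483·p^2 - 414·p·r + 552·p·q + 392·p^3 - 336·p^2·r + 448·p^2·q    [distributive law]
= -666·p·r + 216·r^2 - 288·q·r - 504·p^2·r - 80·p·r^2 - 192·p·q·r + 192·r^3 - 256·q·r^2 + 126·p - 108·r + 144·q + 483·p^2 + 552·p·q + 392·p^3 + 448·p^2·q    [combine like terms]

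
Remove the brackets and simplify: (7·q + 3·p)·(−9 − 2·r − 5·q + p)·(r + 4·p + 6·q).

(7·q + 3·p)·(−9 − 2·r − 5·q + p)·(r + 4·p + 6·q)
= (−63·q − 14·q·r − 35·q² + 7·p·q − 27·p − 6·p·r − 15·p·q + 3·p²)·(r + 4·p + 6·q)    [distributive law]
= (−63·q − 14·q·r − 35·q² − 8·p·q − 27·p − 6·p·r + 3·p²)·(r + 4·p + 6·q)    [combine like terms]
= −63·q·r − 252·p·q − 378·q² − 14·q·r² − 56·p·q·r − 84·q²·r − 35·q²·r − 140·p·q² − 210·q³ − 8·p·q·r − 32·p²·q − 48·p·q² − 27·p·r − 108·p² − 162·p·q − 6·p·r² − 24·p²·r − 36·p·q·r + 3·p²·r + 12·p³ + 18·p²·q    [distributive law]
= −63·q·r − 414·p·q − 378·q² − 14·q·r² − 100·p·q·r − 119·q²·r − 188·p·q² − 210·q³ − 14·p²·q − 27·p·r − 108·p² − 6·p·r² − 21·p²·r + 12·p³    [combine like terms]

−63·q·r − 414·p·q − 378·q² − 14·q·r² − 100·p·q·r − 119·q²·r − 188·p·q² − 210·q³ − 14·p²·q − 27·p·r − 108·p² − 6·p·r² − 21·p²·r + 12·p³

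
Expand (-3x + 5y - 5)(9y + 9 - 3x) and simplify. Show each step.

(-3x + 5y - 5)(9y + 9 - 3x)
= -27xy - 27x + 9x² + 45y² + 45y - 15xy - 45y - 45 + 15x    [distributive law]
= -42xy - 12x + 9x² + 45y² - 45    [combine like terms]

-42xy - 12x + 9x² + 45y² - 45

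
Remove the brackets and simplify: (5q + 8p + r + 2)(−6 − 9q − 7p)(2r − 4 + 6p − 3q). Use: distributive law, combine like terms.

(5q + 8p + r + 2)(−6 − 9q − 7p)(2r − 4 + 6p − 3q)
= (−30q − 45q^2 − 35pq − 48p − 72pq − 56p^2 − 6r − 9qr − 7pr − 12 − 18q − 14p)(2r − 4 + 6p − 3q)    [distributive law]
= (−48q − 45q^2 − 107pq − 62p − 56p^2 − 6r − 9qr − 7pr − 12)(2r − 4 + 6p − 3q)    [combine like terms]
= −96qr + 192q − 288pq + 144q^2 − 90q^2r + 180q^2 − 270pq^2 + 135q^3 − 214pqr + 428pq − 642p^2q + 321pq^2 − 124pr + 248p − 372p^2 + 186pq − 112p^2r + 224p^2 − 336p^3 + 168p^2q − 12r^2 + 24r − 36pr + 18qr − 18qr^2 + 36qr − 54pqr + 27q^2r − 14pr^2 + 28pr − 42p^2r + 21pqr − 24r + 48 − 72p + 36q    [distributive law]
= −42qr + 228q + 326pq + 324q^2 − 63q^2r + 51pq^2 + 135q^3 − 247pqr − 474p^2q − 132pr + 176p − 148p^2 − 154p^2r − 336p^3 − 12r^2 − 18qr^2 − 14pr^2 + 48    [combine like terms]

−42qr + 228q + 326pq + 324q^2 − 63q^2r + 51pq^2 + 135q^3 − 247pqr − 474p^2q − 132pr + 176p − 148p^2 − 154p^2r − 336p^3 − 12r^2 − 18qr^2 − 14pr^2 + 48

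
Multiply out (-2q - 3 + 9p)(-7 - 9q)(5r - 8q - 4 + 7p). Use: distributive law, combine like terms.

(-2q - 3 + 9p)(-7 - 9q)(5r - 8q - 4 + 7p)
= (14q + 18q² + 21 + 27q - 63p - 81pq)(5r - 8q - 4 + 7p)    [distributive law]
= (41q + 18q² + 21 - 63p - 81pq)(5r - 8q - 4 + 7p)    [combine like terms]
= 205qr - 328q² - 164q + 287pq + 90q²r - 144q³ - 72q² + 126pq² + 105r - 168q - 84 + 147p - 315pr + 504pq + 252p - 441p² - 405pqr + 648pq² + 324pq - 567p²q    [distributive law]
= 205qr - 400q² - 332q + 1115pq + 90q²r - 144q³ + 774pq² + 105r - 84 + 399p - 315pr - 441p² - 405pqr - 567p²q    [combine like terms]

205qr - 400q² - 332q + 1115pq + 90q²r - 144q³ + 774pq² + 105r - 84 + 399p - 315pr - 441p² - 405pqr - 567p²q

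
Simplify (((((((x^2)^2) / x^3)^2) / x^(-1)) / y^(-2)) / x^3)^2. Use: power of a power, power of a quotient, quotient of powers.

y^4

(((((((x^2)^2) / x^3)^2) / x^(-1)) / y^(-2)) / x^3)^2
= (((((((x^2)^2) / x^3)^2) / x^(-1)) / y^(-2))^2) / ((x^3)^2)    [power of a quotient]
= (((((((x^2)^2) / x^3)^2) / x^(-1))^2) / ((y^(-2))^2)) / ((x^3)^2)    [power of a quotient]
= (((((((x^2)^2) / x^3)^2)^2) / ((x^(-1))^2)) / ((y^(-2))^2)) / ((x^3)^2)    [power of a quotient]
= ((((((x^2)^2) / x^3)^4) / ((x^(-1))^2)) / ((y^(-2))^2)) / ((x^3)^2)    [power of a power]
= ((((((x^2)^2)^4) / ((x^3)^4)) / ((x^(-1))^2)) / ((y^(-2))^2)) / ((x^3)^2)    [power of a quotient]
= (((((x^2)^8) / ((x^3)^4)) / ((x^(-1))^2)) / ((y^(-2))^2)) / ((x^3)^2)    [power of a power]
= (((x^16 / ((x^3)^4)) / ((x^(-1))^2)) / ((y^(-2))^2)) / ((x^3)^2)    [power of a power]
= (((x^16 / x^12) / ((x^(-1))^2)) / ((y^(-2))^2)) / ((x^3)^2)    [power of a power]
= ((x^4 / ((x^(-1))^2)) / ((y^(-2))^2)) / ((x^3)^2)    [quotient of powers]
= ((x^4 / x^(-2)) / ((y^(-2))^2)) / ((x^3)^2)    [power of a power]
= (x^6 / ((y^(-2))^2)) / ((x^3)^2)    [quotient of powers]
= (x^6 / y^(-4)) / ((x^3)^2)    [power of a power]
= (x^6 / y^(-4)) / x^6    [power of a power]
= y^4    [quotient of powers]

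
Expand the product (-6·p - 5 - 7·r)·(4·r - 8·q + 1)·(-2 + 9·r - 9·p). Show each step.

237·p·r + 36·p·r² + 216·p²·r - 456·p·q - 72·p·q·r - 432·p²·q + 57·p + 54·p² + 9·r - 187·r² - 80·q + 248·q·r + 10 - 252·r³ + 504·q·r²

(-6·p - 5 - 7·r)·(4·r - 8·q + 1)·(-2 + 9·r - 9·p)
= (-24·p·r + 48·p·q - 6·p - 20·r + 40·q - 5 - 28·r² + 56·q·r - 7·r)·(-2 + 9·r - 9·p)    [distributive law]
= (-24·p·r + 48·p·q - 6·p - 27·r + 40·q - 5 - 28·r² + 56·q·r)·(-2 + 9·r - 9·p)    [combine like terms]
= 48·p·r - 216·p·r² + 216·p²·r - 96·p·q + 432·p·q·r - 432·p²·q + 12·p - 54·p·r + 54·p² + 54·r - 243·r² + 243·p·r - 80·q + 360·q·r - 360·p·q + 10 - 45·r + 45·p + 56·r² - 252·r³ + 252·p·r² - 112·q·r + 504·q·r² - 504·p·q·r    [distributive law]
= 237·p·r + 36·p·r² + 216·p²·r - 456·p·q - 72·p·q·r - 432·p²·q + 57·p + 54·p² + 9·r - 187·r² - 80·q + 248·q·r + 10 - 252·r³ + 504·q·r²    [combine like terms]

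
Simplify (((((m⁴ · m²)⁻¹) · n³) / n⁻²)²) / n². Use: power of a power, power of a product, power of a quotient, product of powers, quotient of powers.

(((((m⁴ · m²)⁻¹) · n³) / n⁻²)²) / n²
= (((((m⁴ · m²)⁻¹) · n³)²) / ((n⁻²)²)) / n²    [power of a quotient]
= (((((m⁴ · m²)⁻¹)²) · ((n³)²)) / ((n⁻²)²)) / n²    [power of a product]
= ((((m⁴ · m²)⁻²) · ((n³)²)) / ((n⁻²)²)) / n²    [power of a power]
= (((((m⁴)⁻²) · ((m²)⁻²)) · ((n³)²)) / ((n⁻²)²)) / n²    [power of a product]
= (((m⁻⁸ · ((m²)⁻²)) · ((n³)²)) / ((n⁻²)²)) / n²    [power of a power]
= (((m⁻⁸ · m⁻⁴) · ((n³)²)) / ((n⁻²)²)) / n²    [power of a power]
= ((m⁻¹² · ((n³)²)) / ((n⁻²)²)) / n²    [product of powers]
= ((m⁻¹² · n⁶) / ((n⁻²)²)) / n²    [power of a power]
= ((m⁻¹² · n⁶) / n⁻⁴) / n²    [power of a power]
= m⁻¹²·n⁸    [quotient of powers; product of powers]

m⁻¹²·n⁸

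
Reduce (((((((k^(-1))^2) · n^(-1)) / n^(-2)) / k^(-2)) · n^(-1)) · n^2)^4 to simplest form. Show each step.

n^8

(((((((k^(-1))^2) · n^(-1)) / n^(-2)) / k^(-2)) · n^(-1)) · n^2)^4
= (((((((k^(-1))^2) · n^(-1)) / n^(-2)) / k^(-2)) · n^(-1))^4) · ((n^2)^4)    [power of a product]
= (((((((k^(-1))^2) · n^(-1)) / n^(-2)) / k^(-2))^4) · ((n^(-1))^4)) · ((n^2)^4)    [power of a product]
= (((((((k^(-1))^2) · n^(-1)) / n^(-2))^4) / ((k^(-2))^4)) · ((n^(-1))^4)) · ((n^2)^4)    [power of a quotient]
= (((((((k^(-1))^2) · n^(-1))^4) / ((n^(-2))^4)) / ((k^(-2))^4)) · ((n^(-1))^4)) · ((n^2)^4)    [power of a quotient]
= (((((((k^(-1))^2)^4) · ((n^(-1))^4)) / ((n^(-2))^4)) / ((k^(-2))^4)) · ((n^(-1))^4)) · ((n^2)^4)    [power of a product]
= ((((((k^(-1))^8) · ((n^(-1))^4)) / ((n^(-2))^4)) / ((k^(-2))^4)) · ((n^(-1))^4)) · ((n^2)^4)    [power of a power]
= ((((k^(-8) · ((n^(-1))^4)) / ((n^(-2))^4)) / ((k^(-2))^4)) · ((n^(-1))^4)) · ((n^2)^4)    [power of a power]
= ((((k^(-8) · n^(-4)) / ((n^(-2))^4)) / ((k^(-2))^4)) · ((n^(-1))^4)) · ((n^2)^4)    [power of a power]
= ((((k^(-8) · n^(-4)) / n^(-8)) / ((k^(-2))^4)) · ((n^(-1))^4)) · ((n^2)^4)    [power of a power]
= ((((k^(-8) · n^(-4)) / n^(-8)) / k^(-8)) · ((n^(-1))^4)) · ((n^2)^4)    [power of a power]
= ((((k^(-8) · n^(-4)) / n^(-8)) / k^(-8)) · n^(-4)) · ((n^2)^4)    [power of a power]
= ((((k^(-8) · n^(-4)) / n^(-8)) / k^(-8)) · n^(-4)) · n^8    [power of a power]
= n^8    [quotient of powers; product of powers]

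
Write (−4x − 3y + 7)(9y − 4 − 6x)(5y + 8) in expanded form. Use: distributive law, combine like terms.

−90xy^2 − 274xy − 208x + 120x^2y + 192x^2 − 135y^3 + 159y^2 + 460y − 224

(−4x − 3y + 7)(9y − 4 − 6x)(5y + 8)
= (−36xy + 16x + 24x^2 − 27y^2 + 12y + 18xy + 63y − 28 − 42x)(5y + 8)    [distributive law]
= (−18xy − 26x + 24x^2 − 27y^2 + 75y − 28)(5y + 8)    [combine like terms]
= −90xy^2 − 144xy − 130xy − 208x + 120x^2y + 192x^2 − 135y^3 − 216y^2 + 375y^2 + 600y − 140y − 224    [distributive law]
= −90xy^2 − 274xy − 208x + 120x^2y + 192x^2 − 135y^3 + 159y^2 + 460y − 224    [combine like terms]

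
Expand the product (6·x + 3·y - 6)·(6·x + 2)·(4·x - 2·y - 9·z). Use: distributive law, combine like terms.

144·x^3 - 324·x^2·z - 96·x^2 + 72·x·y + 216·x·z - 36·x·y^2 - 162·x·y·z - 12·y^2 - 54·y·z - 48·x + 24·y + 108·z

(6·x + 3·y - 6)·(6·x + 2)·(4·x - 2·y - 9·z)
= (36·x^2 + 12·x + 18·x·y + 6·y - 36·x - 12)·(4·x - 2·y - 9·z)    [distributive law]
= (36·x^2 - 24·x + 18·x·y + 6·y - 12)·(4·x - 2·y - 9·z)    [combine like terms]
= 144·x^3 - 72·x^2·y - 324·x^2·z - 96·x^2 + 48·x·y + 216·x·z + 72·x^2·y - 36·x·y^2 - 162·x·y·z + 24·x·y - 12·y^2 - 54·y·z - 48·x + 24·y + 108·z    [distributive law]
= 144·x^3 - 324·x^2·z - 96·x^2 + 72·x·y + 216·x·z - 36·x·y^2 - 162·x·y·z - 12·y^2 - 54·y·z - 48·x + 24·y + 108·z    [combine like terms]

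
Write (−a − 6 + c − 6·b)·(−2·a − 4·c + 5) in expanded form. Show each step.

(−a − 6 + c − 6·b)·(−2·a − 4·c + 5)
= 2·a^2 + 4·a·c − 5·a + 12·a + 24·c − 30 − 2·a·c − 4·c^2 + 5·c + 12·a·b + 24·b·c − 30·b    [distributive law]
= 2·a^2 + 2·a·c + 7·a + 29·c − 30 − 4·c^2 + 12·a·b + 24·b·c − 30·b    [combine like terms]

2·a^2 + 2·a·c + 7·a + 29·c − 30 − 4·c^2 + 12·a·b + 24·b·c − 30·b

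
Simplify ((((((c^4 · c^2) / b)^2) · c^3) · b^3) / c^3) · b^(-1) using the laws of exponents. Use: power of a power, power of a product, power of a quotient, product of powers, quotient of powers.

((((((c^4 · c^2) / b)^2) · c^3) · b^3) / c^3) · b^(-1)
= ((((((c^4 · c^2)^2) / (b^2)) · c^3) · b^3) / c^3) · b^(-1)    [power of a quotient]
= (((((((c^4)^2) · ((c^2)^2)) / (b^2)) · c^3) · b^3) / c^3) · b^(-1)    [power of a product]
= (((((c^8 · ((c^2)^2)) / (b^2)) · c^3) · b^3) / c^3) · b^(-1)    [power of a power]
= (((((c^8 · c^4) / (b^2)) · c^3) · b^3) / c^3) · b^(-1)    [power of a power]
= ((((c^12 / (b^2)) · c^3) · b^3) / c^3) · b^(-1)    [product of powers]
= c^12    [quotient of powers; product of powers]

c^12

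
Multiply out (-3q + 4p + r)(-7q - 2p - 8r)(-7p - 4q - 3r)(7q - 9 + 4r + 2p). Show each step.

-581pq^3 + 531pq^2 + 83pq^2r + 1184p^2q^2 - 588q^4 + 756q^3 - 1253q^3r + 1179q^2r - 657q^2r^2 - 1674p^2q + 2744p^2qr + 764p^3q - 747pqr + 1400pqr^2 + 171qr^2 + 92qr^3 - 504p^3 + 748p^3r + 112p^4 - 2358p^2r + 1364p^2r^2 - 1422pr^2 + 680pr^3 - 216r^3 + 96r^4

(-3q + 4p + r)(-7q - 2p - 8r)(-7p - 4q - 3r)(7q - 9 + 4r + 2p)
= (21q^2 + 6pq + 24qr - 28pq - 8p^2 - 32pr - 7qr - 2pr - 8r^2)(-7p - 4q - 3r)(7q - 9 + 4r + 2p)    [distributive law]
= (21q^2 - 22pq + 17qr - 8p^2 - 34pr - 8r^2)(-7p - 4q - 3r)(7q - 9 + 4r + 2p)    [combine like terms]
= (-147pq^2 - 84q^3 - 63q^2r + 154p^2q + 88pq^2 + 66pqr - 119pqr - 68q^2r - 51qr^2 + 56p^3 + 32p^2q + 24p^2r + 238p^2r + 136pqr + 102pr^2 + 56pr^2 + 32qr^2 + 24r^3)(7q - 9 + 4r + 2p)    [distributive law]
= (-59pq^2 - 84q^3 - 131q^2r + 186p^2q + 83pqr - 19qr^2 + 56p^3 + 262p^2r + 158pr^2 + 24r^3)(7q - 9 + 4r + 2p)    [combine like terms]
= -413pq^3 + 531pq^2 - 236pq^2r - 118p^2q^2 - 588q^4 + 756q^3 - 336q^3r - 168pq^3 - 917q^3r + 1179q^2r - 524q^2r^2 - 262pq^2r + 1302p^2q^2 - 1674p^2q + 744p^2qr + 372p^3q + 581pq^2r - 747pqr + 332pqr^2 + 166p^2qr - 133q^2r^2 + 171qr^2 - 76qr^3 - 38pqr^2 + 392p^3q - 504p^3 + 224p^3r + 112p^4 + 1834p^2qr - 2358p^2r + 1048p^2r^2 + 524p^3r + 1106pqr^2 - 1422pr^2 + 632pr^3 + 316p^2r^2 + 168qr^3 - 216r^3 + 96r^4 + 48pr^3    [distributive law]
= -581pq^3 + 531pq^2 + 83pq^2r + 1184p^2q^2 - 588q^4 + 756q^3 - 1253q^3r + 1179q^2r - 657q^2r^2 - 1674p^2q + 2744p^2qr + 764p^3q - 747pqr + 1400pqr^2 + 171qr^2 + 92qr^3 - 504p^3 + 748p^3r + 112p^4 - 2358p^2r + 1364p^2r^2 - 1422pr^2 + 680pr^3 - 216r^3 + 96r^4    [combine like terms]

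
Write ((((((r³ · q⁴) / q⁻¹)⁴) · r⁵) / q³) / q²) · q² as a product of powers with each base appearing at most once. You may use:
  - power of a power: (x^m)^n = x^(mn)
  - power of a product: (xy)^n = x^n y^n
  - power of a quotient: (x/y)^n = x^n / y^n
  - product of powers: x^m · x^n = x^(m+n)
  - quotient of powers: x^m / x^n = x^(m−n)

q¹⁷r¹⁷

((((((r³ · q⁴) / q⁻¹)⁴) · r⁵) / q³) / q²) · q²
= ((((((r³ · q⁴)⁴) / ((q⁻¹)⁴)) · r⁵) / q³) / q²) · q²    [power of a quotient]
= (((((((r³)⁴) · ((q⁴)⁴)) / ((q⁻¹)⁴)) · r⁵) / q³) / q²) · q²    [power of a product]
= (((((r¹² · ((q⁴)⁴)) / ((q⁻¹)⁴)) · r⁵) / q³) / q²) · q²    [power of a power]
= (((((r¹² · q¹⁶) / ((q⁻¹)⁴)) · r⁵) / q³) / q²) · q²    [power of a power]
= (((((r¹² · q¹⁶) / q⁻⁴) · r⁵) / q³) / q²) · q²    [power of a power]
= q¹⁷r¹⁷    [quotient of powers; product of powers]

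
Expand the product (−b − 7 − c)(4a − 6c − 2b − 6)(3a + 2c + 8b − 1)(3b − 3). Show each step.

(−b − 7 − c)(4a − 6c − 2b − 6)(3a + 2c + 8b − 1)(3b − 3)
= (−4ab + 6bc + 2b² + 6b − 28a + 42c + 14b + 42 − 4ac + 6c² + 2bc + 6c)(3a + 2c + 8b − 1)(3b − 3)    [distributive law]
= (−4ab + 8bc + 2b² + 20b − 28a + 48c + 42 − 4ac + 6c²)(3a + 2c + 8b − 1)(3b − 3)    [combine like terms]
= (−12a²b − 8abc − 32ab² + 4ab + 24abc + 16bc² + 64b²c − 8bc + 6ab² + 4b²c + 16b³ − 2b² + 60ab + 40bc + 160b² − 20b − 84a² − 56ac − 224ab + 28a + 144ac + 96c² + 384bc − 48c + 126a + 84c + 336b − 42 − 12a²c − 8ac² − 32abc + 4ac + 18ac² + 12c³ + 48bc² − 6c²)(3b − 3)    [distributive law]
= (−12a²b − 16abc − 26ab² − 160ab + 64bc² + 68b²c + 416bc + 16b³ + 158b² + 316b − 84a² + 92ac + 154a + 90c² + 36c − 42 − 12a²c + 10ac² + 12c³)(3b − 3)    [combine like terms]
= −36a²b² + 36a²b − 48ab²c + 48abc − 78ab³ + 78ab² − 480ab² + 480ab + 192b²c² − 192bc² + 204b³c − 204b²c + 1248b²c − 1248bc + 48b⁴ − 48b³ + 474b³ − 474b² + 948b² − 948b − 252a²b + 252a² + 276abc − 276ac + 462ab − 462a + 270bc² − 270c² + 108bc − 108c − 126b + 126 − 36a²bc + 36a²c + 30abc² − 30ac² + 36bc³ − 36c³    [distributive law]
= −36a²b² − 216a²b − 48ab²c + 324abc − 78ab³ − 402ab² + 942ab + 192b²c² + 78bc² + 204b³c + 1044b²c − 1140bc + 48b⁴ + 426b³ + 474b² − 1074b + 252a² − 276ac − 462a − 270c² − 108c + 126 − 36a²bc + 36a²c + 30abc² − 30ac² + 36bc³ − 36c³    [combine like terms]

−36a²b² − 216a²b − 48ab²c + 324abc − 78ab³ − 402ab² + 942ab + 192b²c² + 78bc² + 204b³c + 1044b²c − 1140bc + 48b⁴ + 426b³ + 474b² − 1074b + 252a² − 276ac − 462a − 270c² − 108c + 126 − 36a²bc + 36a²c + 30abc² − 30ac² + 36bc³ − 36c³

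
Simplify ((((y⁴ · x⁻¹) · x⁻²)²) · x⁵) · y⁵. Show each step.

x⁻¹·y¹³

((((y⁴ · x⁻¹) · x⁻²)²) · x⁵) · y⁵
= ((((y⁴ · x⁻¹)²) · ((x⁻²)²)) · x⁵) · y⁵    [power of a product]
= (((((y⁴)²) · ((x⁻¹)²)) · ((x⁻²)²)) · x⁵) · y⁵    [power of a product]
= (((y⁸ · ((x⁻¹)²)) · ((x⁻²)²)) · x⁵) · y⁵    [power of a power]
= (((y⁸ · x⁻²) · ((x⁻²)²)) · x⁵) · y⁵    [power of a power]
= (((y⁸ · x⁻²) · x⁻⁴) · x⁵) · y⁵    [power of a power]
= x⁻¹·y¹³    [product of powers]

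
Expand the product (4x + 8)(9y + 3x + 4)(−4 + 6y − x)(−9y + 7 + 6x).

(4x + 8)(9y + 3x + 4)(−4 + 6y − x)(−9y + 7 + 6x)
= (36xy + 12x² + 16x + 72y + 24x + 32)(−4 + 6y − x)(−9y + 7 + 6x)    [distributive law]
= (36xy + 12x² + 40x + 72y + 32)(−4 + 6y − x)(−9y + 7 + 6x)    [combine like terms]
= (−144xy + 216xy² − 36x²y − 48x² + 72x²y − 12x³ − 160x + 240xy − 40x² − 288y + 432y² − 72xy − 128 + 192y − 32x)(−9y + 7 + 6x)    [distributive law]
= (24xy + 216xy² + 36x²y − 88x² − 12x³ − 192x − 96y + 432y² − 128)(−9y + 7 + 6x)    [combine like terms]
= −216xy² + 168xy + 144x²y − 1944xy³ + 1512xy² + 1296x²y² − 324x²y² + 252x²y + 216x³y + 792x²y − 616x² − 528x³ + 108x³y − 84x³ − 72x⁴ + 1728xy − 1344x − 1152x² + 864y² − 672y − 576xy − 3888y³ + 3024y² + 2592xy² + 1152y − 896 − 768x    [distributive law]
= 3888xy² + 1320xy + 1188x²y − 1944xy³ + 972x²y² + 324x³y − 1768x² − 612x³ − 72x⁴ − 2112x + 3888y² + 480y − 3888y³ − 896    [combine like terms]

3888xy² + 1320xy + 1188x²y − 1944xy³ + 972x²y² + 324x³y − 1768x² − 612x³ − 72x⁴ − 2112x + 3888y² + 480y − 3888y³ − 896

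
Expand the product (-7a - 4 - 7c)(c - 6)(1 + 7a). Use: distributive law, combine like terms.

(-7a - 4 - 7c)(c - 6)(1 + 7a)
= (-7ac + 42a - 4c + 24 - 7c^2 + 42c)(1 + 7a)    [distributive law]
= (-7ac + 42a + 38c + 24 - 7c^2)(1 + 7a)    [combine like terms]
= -7ac - 49a^2c + 42a + 294a^2 + 38c + 266ac + 24 + 168a - 7c^2 - 49ac^2    [distributive law]
= 259ac - 49a^2c + 210a + 294a^2 + 38c + 24 - 7c^2 - 49ac^2    [combine like terms]

259ac - 49a^2c + 210a + 294a^2 + 38c + 24 - 7c^2 - 49ac^2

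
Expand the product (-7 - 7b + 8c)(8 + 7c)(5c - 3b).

(-7 - 7b + 8c)(8 + 7c)(5c - 3b)
= (-56 - 49c - 56b - 49bc + 64c + 56c^2)(5c - 3b)    [distributive law]
= (-56 + 15c - 56b - 49bc + 56c^2)(5c - 3b)    [combine like terms]
= -280c + 168b + 75c^2 - 45bc - 280bc + 168b^2 - 245bc^2 + 147b^2c + 280c^3 - 168bc^2    [distributive law]
= -280c + 168b + 75c^2 - 325bc + 168b^2 - 413bc^2 + 147b^2c + 280c^3    [combine like terms]

-280c + 168b + 75c^2 - 325bc + 168b^2 - 413bc^2 + 147b^2c + 280c^3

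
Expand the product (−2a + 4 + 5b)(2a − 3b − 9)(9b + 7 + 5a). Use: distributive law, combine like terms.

(−2a + 4 + 5b)(2a − 3b − 9)(9b + 7 + 5a)
= (−4a^2 + 6ab + 18a + 8a − 12b − 36 + 10ab − 15b^2 − 45b)(9b + 7 + 5a)    [distributive law]
= (−4a^2 + 16ab + 26a − 57b − 36 − 15b^2)(9b + 7 + 5a)    [combine like terms]
= −36a^2b − 28a^2 − 20a^3 + 144ab^2 + 112ab + 80a^2b + 234ab + 182a + 130a^2 − 513b^2 − 399b − 285ab − 324b − 252 − 180a − 135b^3 − 105b^2 − 75ab^2    [distributive law]
= 44a^2b + 102a^2 − 20a^3 + 69ab^2 + 61ab + 2a − 618b^2 − 723b − 252 − 135b^3    [combine like terms]

44a^2b + 102a^2 − 20a^3 + 69ab^2 + 61ab + 2a − 618b^2 − 723b − 252 − 135b^3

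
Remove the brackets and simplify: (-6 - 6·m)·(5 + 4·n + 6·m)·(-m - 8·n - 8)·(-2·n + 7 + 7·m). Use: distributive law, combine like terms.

(-6 - 6·m)·(5 + 4·n + 6·m)·(-m - 8·n - 8)·(-2·n + 7 + 7·m)
= (-30 - 24·n - 36·m - 30·m - 24·m·n - 36·m^2)·(-m - 8·n - 8)·(-2·n + 7 + 7·m)    [distributive law]
= (-30 - 24·n - 66·m - 24·m·n - 36·m^2)·(-m - 8·n - 8)·(-2·n + 7 + 7·m)    [combine like terms]
= (30·m + 240·n + 240 + 24·m·n + 192·n^2 + 192·n + 66·m^2 + 528·m·n + 528·m + 24·m^2·n + 192·m·n^2 + 192·m·n + 36·m^3 + 288·m^2·n + 288·m^2)·(-2·n + 7 + 7·m)    [distributive law]
= (558·m + 432·n + 240 + 744·m·n + 192·n^2 + 354·m^2 + 312·m^2·n + 192·m·n^2 + 36·m^3)·(-2·n + 7 + 7·m)    [combine like terms]
= -1116·m·n + 3906·m + 3906·m^2 - 864·n^2 + 3024·n + 3024·m·n - 480·n + 1680 + 1680·m - 1488·m·n^2 + 5208·m·n + 5208·m^2·n - 384·n^3 + 1344·n^2 + 1344·m·n^2 - 708·m^2·n + 2478·m^2 + 2478·m^3 - 624·m^2·n^2 + 2184·m^2·n + 2184·m^3·n - 384·m·n^3 + 1344·m·n^2 + 1344·m^2·n^2 - 72·m^3·n + 252·m^3 + 252·m^4    [distributive law]
= 7116·m·n + 5586·m + 6384·m^2 + 480·n^2 + 2544·n + 1680 + 1200·m·n^2 + 6684·m^2·n - 384·n^3 + 2730·m^3 + 720·m^2·n^2 + 2112·m^3·n - 384·m·n^3 + 252·m^4    [combine like terms]

7116·m·n + 5586·m + 6384·m^2 + 480·n^2 + 2544·n + 1680 + 1200·m·n^2 + 6684·m^2·n - 384·n^3 + 2730·m^3 + 720·m^2·n^2 + 2112·m^3·n - 384·m·n^3 + 252·m^4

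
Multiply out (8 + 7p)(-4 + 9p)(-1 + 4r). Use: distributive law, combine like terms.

(8 + 7p)(-4 + 9p)(-1 + 4r)
= (-32 + 72p - 28p + 63p^2)(-1 + 4r)    [distributive law]
= (-32 + 44p + 63p^2)(-1 + 4r)    [combine like terms]
= 32 - 128r - 44p + 176pr - 63p^2 + 252p^2r    [distributive law]

32 - 128r - 44p + 176pr - 63p^2 + 252p^2r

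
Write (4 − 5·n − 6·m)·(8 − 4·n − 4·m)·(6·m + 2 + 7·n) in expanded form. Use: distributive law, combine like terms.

64·m + 64 + 112·n − 696·m·n − 352·n^2 − 336·m^2 + 428·m·n^2 + 140·n^3 + 432·m^2·n + 144·m^3

(4 − 5·n − 6·m)·(8 − 4·n − 4·m)·(6·m + 2 + 7·n)
= (32 − 16·n − 16·m − 40·n + 20·n^2 + 20·m·n − 48·m + 24·m·n + 24·m^2)·(6·m + 2 + 7·n)    [distributive law]
= (32 − 56·n − 64·m + 20·n^2 + 44·m·n + 24·m^2)·(6·m + 2 + 7·n)    [combine like terms]
= 192·m + 64 + 224·n − 336·m·n − 112·n − 392·n^2 − 384·m^2 − 128·m − 448·m·n + 120·m·n^2 + 40·n^2 + 140·n^3 + 264·m^2·n + 88·m·n + 308·m·n^2 + 144·m^3 + 48·m^2 + 168·m^2·n    [distributive law]
= 64·m + 64 + 112·n − 696·m·n − 352·n^2 − 336·m^2 + 428·m·n^2 + 140·n^3 + 432·m^2·n + 144·m^3    [combine like terms]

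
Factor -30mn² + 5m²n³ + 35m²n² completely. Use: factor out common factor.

-30mn² + 5m²n³ + 35m²n²
= 5(-6mn² + m²n³ + 7m²n²)    [factor out 5]
= 5mn²(-6 + mn + 7m)    [factor out mn²]

5mn²(-6 + mn + 7m)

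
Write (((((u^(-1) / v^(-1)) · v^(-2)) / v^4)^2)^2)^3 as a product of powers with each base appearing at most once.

(((((u^(-1) / v^(-1)) · v^(-2)) / v^4)^2)^2)^3
= ((((u^(-1) / v^(-1)) · v^(-2)) / v^4)^2)^6    [power of a power]
= (((u^(-1) / v^(-1)) · v^(-2)) / v^4)^12    [power of a power]
= (((u^(-1) / v^(-1)) · v^(-2))^12) / ((v^4)^12)    [power of a quotient]
= (((u^(-1) / v^(-1))^12) · ((v^(-2))^12)) / ((v^4)^12)    [power of a product]
= ((((u^(-1))^12) / ((v^(-1))^12)) · ((v^(-2))^12)) / ((v^4)^12)    [power of a quotient]
= ((u^(-12) / ((v^(-1))^12)) · ((v^(-2))^12)) / ((v^4)^12)    [power of a power]
= ((u^(-12) / v^(-12)) · ((v^(-2))^12)) / ((v^4)^12)    [power of a power]
= ((u^(-12) / v^(-12)) · v^(-24)) / ((v^4)^12)    [power of a power]
= ((u^(-12) / v^(-12)) · v^(-24)) / v^48    [power of a power]
= u^(-12)v^(-60)    [quotient of powers; product of powers]

u^(-12)v^(-60)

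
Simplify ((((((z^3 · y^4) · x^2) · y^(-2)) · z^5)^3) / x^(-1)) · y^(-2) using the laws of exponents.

((((((z^3 · y^4) · x^2) · y^(-2)) · z^5)^3) / x^(-1)) · y^(-2)
= ((((((z^3 · y^4) · x^2) · y^(-2))^3) · ((z^5)^3)) / x^(-1)) · y^(-2)    [power of a product]
= ((((((z^3 · y^4) · x^2)^3) · ((y^(-2))^3)) · ((z^5)^3)) / x^(-1)) · y^(-2)    [power of a product]
= ((((((z^3 · y^4)^3) · ((x^2)^3)) · ((y^(-2))^3)) · ((z^5)^3)) / x^(-1)) · y^(-2)    [power of a product]
= (((((((z^3)^3) · ((y^4)^3)) · ((x^2)^3)) · ((y^(-2))^3)) · ((z^5)^3)) / x^(-1)) · y^(-2)    [power of a product]
= (((((z^9 · ((y^4)^3)) · ((x^2)^3)) · ((y^(-2))^3)) · ((z^5)^3)) / x^(-1)) · y^(-2)    [power of a power]
= (((((z^9 · y^12) · ((x^2)^3)) · ((y^(-2))^3)) · ((z^5)^3)) / x^(-1)) · y^(-2)    [power of a power]
= (((((z^9 · y^12) · x^6) · ((y^(-2))^3)) · ((z^5)^3)) / x^(-1)) · y^(-2)    [power of a power]
= (((((z^9 · y^12) · x^6) · y^(-6)) · ((z^5)^3)) / x^(-1)) · y^(-2)    [power of a power]
= (((((z^9 · y^12) · x^6) · y^(-6)) · z^15) / x^(-1)) · y^(-2)    [power of a power]
= x^7y^4z^24    [quotient of powers; product of powers]

x^7y^4z^24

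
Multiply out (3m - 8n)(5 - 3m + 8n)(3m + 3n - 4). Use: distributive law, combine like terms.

81m^2 - 267mn - 60m - 27m^3 + 117m^2n - 48mn^2 + 136n^2 + 160n - 192n^3

(3m - 8n)(5 - 3m + 8n)(3m + 3n - 4)
= (15m - 9m^2 + 24mn - 40n + 24mn - 64n^2)(3m + 3n - 4)    [distributive law]
= (15m - 9m^2 + 48mn - 40n - 64n^2)(3m + 3n - 4)    [combine like terms]
= 45m^2 + 45mn - 60m - 27m^3 - 27m^2n + 36m^2 + 144m^2n + 144mn^2 - 192mn - 120mn - 120n^2 + 160n - 192mn^2 - 192n^3 + 256n^2    [distributive law]
= 81m^2 - 267mn - 60m - 27m^3 + 117m^2n - 48mn^2 + 136n^2 + 160n - 192n^3    [combine like terms]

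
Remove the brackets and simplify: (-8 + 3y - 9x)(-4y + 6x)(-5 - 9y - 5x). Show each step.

(-8 + 3y - 9x)(-4y + 6x)(-5 - 9y - 5x)
= (32y - 48x - 12y^2 + 18xy + 36xy - 54x^2)(-5 - 9y - 5x)    [distributive law]
= (32y - 48x - 12y^2 + 54xy - 54x^2)(-5 - 9y - 5x)    [combine like terms]
= -160y - 288y^2 - 160xy + 240x + 432xy + 240x^2 + 60y^2 + 108y^3 + 60xy^2 - 270xy - 486xy^2 - 270x^2y + 270x^2 + 486x^2y + 270x^3    [distributive law]
= -160y - 228y^2 + 2xy + 240x + 510x^2 + 108y^3 - 426xy^2 + 216x^2y + 270x^3    [combine like terms]

-160y - 228y^2 + 2xy + 240x + 510x^2 + 108y^3 - 426xy^2 + 216x^2y + 270x^3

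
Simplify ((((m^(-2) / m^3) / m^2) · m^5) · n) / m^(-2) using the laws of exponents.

((((m^(-2) / m^3) / m^2) · m^5) · n) / m^(-2)
= (((m^(-5) / m^2) · m^5) · n) / m^(-2)    [quotient of powers]
= ((m^(-7) · m^5) · n) / m^(-2)    [quotient of powers]
= (m^(-2) · n) / m^(-2)    [product of powers]
= n    [quotient of powers]

n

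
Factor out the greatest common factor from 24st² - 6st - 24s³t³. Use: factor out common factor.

6st(4t - 1 - 4s²t²)

24st² - 6st - 24s³t³
= 6(4st² - st - 4s³t³)    [factor out 6]
= 6st(4t - 1 - 4s²t²)    [factor out st]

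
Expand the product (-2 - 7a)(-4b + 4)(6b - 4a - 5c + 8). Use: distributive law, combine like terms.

(-2 - 7a)(-4b + 4)(6b - 4a - 5c + 8)
= (8b - 8 + 28ab - 28a)(6b - 4a - 5c + 8)    [distributive law]
= 48b^2 - 32ab - 40bc + 64b - 48b + 32a + 40c - 64 + 168ab^2 - 112a^2b - 140abc + 224ab - 168ab + 112a^2 + 140ac - 224a    [distributive law]
= 48b^2 + 24ab - 40bc + 16b - 192a + 40c - 64 + 168ab^2 - 112a^2b - 140abc + 112a^2 + 140ac    [combine like terms]

48b^2 + 24ab - 40bc + 16b - 192a + 40c - 64 + 168ab^2 - 112a^2b - 140abc + 112a^2 + 140ac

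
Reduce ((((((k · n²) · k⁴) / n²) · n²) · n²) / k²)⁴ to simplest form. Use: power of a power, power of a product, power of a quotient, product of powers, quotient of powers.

((((((k · n²) · k⁴) / n²) · n²) · n²) / k²)⁴
= ((((((k · n²) · k⁴) / n²) · n²) · n²)⁴) / ((k²)⁴)    [power of a quotient]
= ((((((k · n²) · k⁴) / n²) · n²)⁴) · ((n²)⁴)) / ((k²)⁴)    [power of a product]
= ((((((k · n²) · k⁴) / n²)⁴) · ((n²)⁴)) · ((n²)⁴)) / ((k²)⁴)    [power of a product]
= ((((((k · n²) · k⁴)⁴) / ((n²)⁴)) · ((n²)⁴)) · ((n²)⁴)) / ((k²)⁴)    [power of a quotient]
= ((((((k · n²)⁴) · ((k⁴)⁴)) / ((n²)⁴)) · ((n²)⁴)) · ((n²)⁴)) / ((k²)⁴)    [power of a product]
= ((((((k⁴) · ((n²)⁴)) · ((k⁴)⁴)) / ((n²)⁴)) · ((n²)⁴)) · ((n²)⁴)) / ((k²)⁴)    [power of a product]
= (((((k⁴ · n⁸) · ((k⁴)⁴)) / ((n²)⁴)) · ((n²)⁴)) · ((n²)⁴)) / ((k²)⁴)    [power of a power]
= (((((k⁴ · n⁸) · k¹⁶) / ((n²)⁴)) · ((n²)⁴)) · ((n²)⁴)) / ((k²)⁴)    [power of a power]
= (((((k⁴ · n⁸) · k¹⁶) / n⁸) · ((n²)⁴)) · ((n²)⁴)) / ((k²)⁴)    [power of a power]
= (((((k⁴ · n⁸) · k¹⁶) / n⁸) · n⁸) · ((n²)⁴)) / ((k²)⁴)    [power of a power]
= (((((k⁴ · n⁸) · k¹⁶) / n⁸) · n⁸) · n⁸) / ((k²)⁴)    [power of a power]
= (((((k⁴ · n⁸) · k¹⁶) / n⁸) · n⁸) · n⁸) / k⁸    [power of a power]
= k¹²n¹⁶    [quotient of powers; product of powers]

k¹²n¹⁶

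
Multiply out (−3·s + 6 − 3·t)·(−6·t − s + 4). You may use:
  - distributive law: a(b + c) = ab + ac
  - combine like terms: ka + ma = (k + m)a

(−3·s + 6 − 3·t)·(−6·t − s + 4)
= 18·s·t + 3·s^2 − 12·s − 36·t − 6·s + 24 + 18·t^2 + 3·s·t − 12·t    [distributive law]
= 21·s·t + 3·s^2 − 18·s − 48·t + 24 + 18·t^2    [combine like terms]

21·s·t + 3·s^2 − 18·s − 48·t + 24 + 18·t^2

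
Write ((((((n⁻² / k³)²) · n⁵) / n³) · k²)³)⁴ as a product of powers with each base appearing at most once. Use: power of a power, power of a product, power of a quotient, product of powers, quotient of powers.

((((((n⁻² / k³)²) · n⁵) / n³) · k²)³)⁴
= (((((n⁻² / k³)²) · n⁵) / n³) · k²)¹²    [power of a power]
= (((((n⁻² / k³)²) · n⁵) / n³)¹²) · ((k²)¹²)    [power of a product]
= (((((n⁻² / k³)²) · n⁵)¹²) / ((n³)¹²)) · ((k²)¹²)    [power of a quotient]
= (((((n⁻² / k³)²)¹²) · ((n⁵)¹²)) / ((n³)¹²)) · ((k²)¹²)    [power of a product]
= ((((n⁻² / k³)²⁴) · ((n⁵)¹²)) / ((n³)¹²)) · ((k²)¹²)    [power of a power]
= (((((n⁻²)²⁴) / ((k³)²⁴)) · ((n⁵)¹²)) / ((n³)¹²)) · ((k²)¹²)    [power of a quotient]
= (((n⁻⁴⁸ / ((k³)²⁴)) · ((n⁵)¹²)) / ((n³)¹²)) · ((k²)¹²)    [power of a power]
= (((n⁻⁴⁸ / k⁷²) · ((n⁵)¹²)) / ((n³)¹²)) · ((k²)¹²)    [power of a power]
= (((n⁻⁴⁸ / k⁷²) · n⁶⁰) / ((n³)¹²)) · ((k²)¹²)    [power of a power]
= (((n⁻⁴⁸ / k⁷²) · n⁶⁰) / n³⁶) · ((k²)¹²)    [power of a power]
= (((n⁻⁴⁸ / k⁷²) · n⁶⁰) / n³⁶) · k²⁴    [power of a power]
= k⁻⁴⁸n⁻²⁴    [quotient of powers; product of powers]

k⁻⁴⁸n⁻²⁴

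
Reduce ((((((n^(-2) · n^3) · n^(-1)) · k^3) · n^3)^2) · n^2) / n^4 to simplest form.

((((((n^(-2) · n^3) · n^(-1)) · k^3) · n^3)^2) · n^2) / n^4
= ((((((n^(-2) · n^3) · n^(-1)) · k^3)^2) · ((n^3)^2)) · n^2) / n^4    [power of a product]
= ((((((n^(-2) · n^3) · n^(-1))^2) · ((k^3)^2)) · ((n^3)^2)) · n^2) / n^4    [power of a product]
= ((((((n^(-2) · n^3)^2) · ((n^(-1))^2)) · ((k^3)^2)) · ((n^3)^2)) · n^2) / n^4    [power of a product]
= (((((((n^(-2))^2) · ((n^3)^2)) · ((n^(-1))^2)) · ((k^3)^2)) · ((n^3)^2)) · n^2) / n^4    [power of a product]
= (((((n^(-4) · ((n^3)^2)) · ((n^(-1))^2)) · ((k^3)^2)) · ((n^3)^2)) · n^2) / n^4    [power of a power]
= (((((n^(-4) · n^6) · ((n^(-1))^2)) · ((k^3)^2)) · ((n^3)^2)) · n^2) / n^4    [power of a power]
= ((((n^2 · ((n^(-1))^2)) · ((k^3)^2)) · ((n^3)^2)) · n^2) / n^4    [product of powers]
= ((((n^2 · n^(-2)) · ((k^3)^2)) · ((n^3)^2)) · n^2) / n^4    [power of a power]
= (((n^0 · ((k^3)^2)) · ((n^3)^2)) · n^2) / n^4    [product of powers]
= (((n^0 · k^6) · ((n^3)^2)) · n^2) / n^4    [power of a power]
= (((n^0 · k^6) · n^6) · n^2) / n^4    [power of a power]
= k^6n^4    [quotient of powers; product of powers]

k^6n^4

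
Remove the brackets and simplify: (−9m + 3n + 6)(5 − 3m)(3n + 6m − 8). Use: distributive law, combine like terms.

−27mn − 594m^2 + 684m + 27m^2n + 162m^3 + 45n^2 − 30n − 27mn^2 − 240

(−9m + 3n + 6)(5 − 3m)(3n + 6m − 8)
= (−45m + 27m^2 + 15n − 9mn + 30 − 18m)(3n + 6m − 8)    [distributive law]
= (−63m + 27m^2 + 15n − 9mn + 30)(3n + 6m − 8)    [combine like terms]
= −189mn − 378m^2 + 504m + 81m^2n + 162m^3 − 216m^2 + 45n^2 + 90mn − 120n − 27mn^2 − 54m^2n + 72mn + 90n + 180m − 240    [distributive law]
= −27mn − 594m^2 + 684m + 27m^2n + 162m^3 + 45n^2 − 30n − 27mn^2 − 240    [combine like terms]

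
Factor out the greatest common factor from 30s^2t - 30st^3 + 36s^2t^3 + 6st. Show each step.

6st(5s - 5t^2 + 6st^2 + 1)

30s^2t - 30st^3 + 36s^2t^3 + 6st
= 6(5s^2t - 5st^3 + 6s^2t^3 + st)    [factor out 6]
= 6st(5s - 5t^2 + 6st^2 + 1)    [factor out st]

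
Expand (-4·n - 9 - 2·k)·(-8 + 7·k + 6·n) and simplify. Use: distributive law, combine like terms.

-22·n - 40·k·n - 24·n^2 + 72 - 47·k - 14·k^2

(-4·n - 9 - 2·k)·(-8 + 7·k + 6·n)
= 32·n - 28·k·n - 24·n^2 + 72 - 63·k - 54·n + 16·k - 14·k^2 - 12·k·n    [distributive law]
= -22·n - 40·k·n - 24·n^2 + 72 - 47·k - 14·k^2    [combine like terms]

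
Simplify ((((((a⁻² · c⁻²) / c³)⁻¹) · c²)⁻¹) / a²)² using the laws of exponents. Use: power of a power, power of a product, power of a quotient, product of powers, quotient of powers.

a⁻⁸·c⁻¹⁴

((((((a⁻² · c⁻²) / c³)⁻¹) · c²)⁻¹) / a²)²
= ((((((a⁻² · c⁻²) / c³)⁻¹) · c²)⁻¹)²) / ((a²)²)    [power of a quotient]
= (((((a⁻² · c⁻²) / c³)⁻¹) · c²)⁻²) / ((a²)²)    [power of a power]
= (((((a⁻² · c⁻²) / c³)⁻¹)⁻²) · ((c²)⁻²)) / ((a²)²)    [power of a product]
= ((((a⁻² · c⁻²) / c³)²) · ((c²)⁻²)) / ((a²)²)    [power of a power]
= ((((a⁻² · c⁻²)²) / ((c³)²)) · ((c²)⁻²)) / ((a²)²)    [power of a quotient]
= (((((a⁻²)²) · ((c⁻²)²)) / ((c³)²)) · ((c²)⁻²)) / ((a²)²)    [power of a product]
= (((a⁻⁴ · ((c⁻²)²)) / ((c³)²)) · ((c²)⁻²)) / ((a²)²)    [power of a power]
= (((a⁻⁴ · c⁻⁴) / ((c³)²)) · ((c²)⁻²)) / ((a²)²)    [power of a power]
= (((a⁻⁴ · c⁻⁴) / c⁶) · ((c²)⁻²)) / ((a²)²)    [power of a power]
= (((a⁻⁴ · c⁻⁴) / c⁶) · c⁻⁴) / ((a²)²)    [power of a power]
= (((a⁻⁴ · c⁻⁴) / c⁶) · c⁻⁴) / a⁴    [power of a power]
= a⁻⁸·c⁻¹⁴    [quotient of powers; product of powers]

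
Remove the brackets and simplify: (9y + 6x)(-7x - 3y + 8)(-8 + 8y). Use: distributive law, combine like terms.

(9y + 6x)(-7x - 3y + 8)(-8 + 8y)
= (-63xy - 27y^2 + 72y - 42x^2 - 18xy + 48x)(-8 + 8y)    [distributive law]
= (-81xy - 27y^2 + 72y - 42x^2 + 48x)(-8 + 8y)    [combine like terms]
= 648xy - 648xy^2 + 216y^2 - 216y^3 - 576y + 576y^2 + 336x^2 - 336x^2y - 384x + 384xy    [distributive law]
= 1032xy - 648xy^2 + 792y^2 - 216y^3 - 576y + 336x^2 - 336x^2y - 384x    [combine like terms]

1032xy - 648xy^2 + 792y^2 - 216y^3 - 576y + 336x^2 - 336x^2y - 384x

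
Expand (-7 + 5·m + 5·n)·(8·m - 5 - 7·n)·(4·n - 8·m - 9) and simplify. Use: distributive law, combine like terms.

-561·m·n + 288·m² + 449·m - 76·n - 315 + 411·n² + 120·m²·n - 320·m³ + 300·m·n² - 140·n³

(-7 + 5·m + 5·n)·(8·m - 5 - 7·n)·(4·n - 8·m - 9)
= (-56·m + 35 + 49·n + 40·m² - 25·m - 35·m·n + 40·m·n - 25·n - 35·n²)·(4·n - 8·m - 9)    [distributive law]
= (-81·m + 35 + 24·n + 40·m² + 5·m·n - 35·n²)·(4·n - 8·m - 9)    [combine like terms]
= -324·m·n + 648·m² + 729·m + 140·n - 280·m - 315 + 96·n² - 192·m·n - 216·n + 160·m²·n - 320·m³ - 360·m² + 20·m·n² - 40·m²·n - 45·m·n - 140·n³ + 280·m·n² + 315·n²    [distributive law]
= -561·m·n + 288·m² + 449·m - 76·n - 315 + 411·n² + 120·m²·n - 320·m³ + 300·m·n² - 140·n³    [combine like terms]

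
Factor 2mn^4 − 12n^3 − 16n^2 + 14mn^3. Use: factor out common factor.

2mn^4 − 12n^3 − 16n^2 + 14mn^3
= 2(mn^4 − 6n^3 − 8n^2 + 7mn^3)    [factor out 2]
= 2n^2(mn^2 − 6n − 8 + 7mn)    [factor out n^2]

2n^2(mn^2 − 6n − 8 + 7mn)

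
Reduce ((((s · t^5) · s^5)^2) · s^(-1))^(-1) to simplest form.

s^(-11)t^(-10)

((((s · t^5) · s^5)^2) · s^(-1))^(-1)
= ((((s · t^5) · s^5)^2)^(-1)) · ((s^(-1))^(-1))    [power of a product]
= (((s · t^5) · s^5)^(-2)) · ((s^(-1))^(-1))    [power of a power]
= (((s · t^5)^(-2)) · ((s^5)^(-2))) · ((s^(-1))^(-1))    [power of a product]
= (((s^(-2)) · ((t^5)^(-2))) · ((s^5)^(-2))) · ((s^(-1))^(-1))    [power of a product]
= ((s^(-2) · t^(-10)) · ((s^5)^(-2))) · ((s^(-1))^(-1))    [power of a power]
= ((s^(-2) · t^(-10)) · s^(-10)) · ((s^(-1))^(-1))    [power of a power]
= ((s^(-2) · t^(-10)) · s^(-10)) · s    [power of a power]
= s^(-11)t^(-10)    [product of powers]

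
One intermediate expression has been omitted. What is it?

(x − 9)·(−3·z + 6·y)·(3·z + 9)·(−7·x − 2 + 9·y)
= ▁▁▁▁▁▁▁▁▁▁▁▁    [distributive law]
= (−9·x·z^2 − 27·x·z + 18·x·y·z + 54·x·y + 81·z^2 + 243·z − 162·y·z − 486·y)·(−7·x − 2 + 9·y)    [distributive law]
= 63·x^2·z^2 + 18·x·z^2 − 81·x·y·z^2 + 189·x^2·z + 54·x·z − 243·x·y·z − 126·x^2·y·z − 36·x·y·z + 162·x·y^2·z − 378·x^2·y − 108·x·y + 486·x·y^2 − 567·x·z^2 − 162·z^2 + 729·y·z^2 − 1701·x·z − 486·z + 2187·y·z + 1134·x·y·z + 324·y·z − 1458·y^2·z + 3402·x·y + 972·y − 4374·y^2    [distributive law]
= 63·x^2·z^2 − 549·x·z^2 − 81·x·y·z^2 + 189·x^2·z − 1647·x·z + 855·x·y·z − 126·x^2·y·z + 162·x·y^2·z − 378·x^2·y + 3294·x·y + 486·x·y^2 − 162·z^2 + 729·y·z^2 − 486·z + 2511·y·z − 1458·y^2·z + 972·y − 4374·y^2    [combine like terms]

By distributive law:

(−3·x·z + 6·x·y + 27·z − 54·y)·(3·z + 9)·(−7·x − 2 + 9·y)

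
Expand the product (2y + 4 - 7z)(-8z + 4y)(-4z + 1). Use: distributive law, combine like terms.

(2y + 4 - 7z)(-8z + 4y)(-4z + 1)
= (-16yz + 8y^2 - 32z + 16y + 56z^2 - 28yz)(-4z + 1)    [distributive law]
= (-44yz + 8y^2 - 32z + 16y + 56z^2)(-4z + 1)    [combine like terms]
= 176yz^2 - 44yz - 32y^2z + 8y^2 + 128z^2 - 32z - 64yz + 16y - 224z^3 + 56z^2    [distributive law]
= 176yz^2 - 108yz - 32y^2z + 8y^2 + 184z^2 - 32z + 16y - 224z^3    [combine like terms]

176yz^2 - 108yz - 32y^2z + 8y^2 + 184z^2 - 32z + 16y - 224z^3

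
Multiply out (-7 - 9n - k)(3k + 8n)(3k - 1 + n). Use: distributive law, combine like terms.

(-7 - 9n - k)(3k + 8n)(3k - 1 + n)
= (-21k - 56n - 27kn - 72n² - 3k² - 8kn)(3k - 1 + n)    [distributive law]
= (-21k - 56n - 35kn - 72n² - 3k²)(3k - 1 + n)    [combine like terms]
= -63k² + 21k - 21kn - 168kn + 56n - 56n² - 105k²n + 35kn - 35kn² - 216kn² + 72n² - 72n³ - 9k³ + 3k² - 3k²n    [distributive law]
= -60k² + 21k - 154kn + 56n + 16n² - 108k²n - 251kn² - 72n³ - 9k³    [combine like terms]

-60k² + 21k - 154kn + 56n + 16n² - 108k²n - 251kn² - 72n³ - 9k³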